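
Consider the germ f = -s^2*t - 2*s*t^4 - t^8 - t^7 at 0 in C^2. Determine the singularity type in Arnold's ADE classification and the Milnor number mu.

Type D_9, Milnor number mu = 9.

The Hessian of f at 0 has rank 0. Corank 2; j^3 = -s^2*t has shape L^2 M (L != M), so D-series; mu = 9 gives D_9.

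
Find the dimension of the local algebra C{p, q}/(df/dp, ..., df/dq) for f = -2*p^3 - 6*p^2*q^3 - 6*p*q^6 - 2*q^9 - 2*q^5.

8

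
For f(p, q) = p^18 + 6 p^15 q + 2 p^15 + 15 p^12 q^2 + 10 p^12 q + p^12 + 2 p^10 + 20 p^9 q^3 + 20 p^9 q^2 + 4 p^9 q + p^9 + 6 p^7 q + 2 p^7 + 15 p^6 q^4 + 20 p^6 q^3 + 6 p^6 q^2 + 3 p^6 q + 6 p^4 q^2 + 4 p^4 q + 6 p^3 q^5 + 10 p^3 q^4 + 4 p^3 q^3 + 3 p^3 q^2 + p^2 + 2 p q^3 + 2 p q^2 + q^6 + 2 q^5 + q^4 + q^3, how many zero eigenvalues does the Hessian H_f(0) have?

The Hessian at 0 is [[2, 0], [0, 0]] of rank 1; hence corank 1.

1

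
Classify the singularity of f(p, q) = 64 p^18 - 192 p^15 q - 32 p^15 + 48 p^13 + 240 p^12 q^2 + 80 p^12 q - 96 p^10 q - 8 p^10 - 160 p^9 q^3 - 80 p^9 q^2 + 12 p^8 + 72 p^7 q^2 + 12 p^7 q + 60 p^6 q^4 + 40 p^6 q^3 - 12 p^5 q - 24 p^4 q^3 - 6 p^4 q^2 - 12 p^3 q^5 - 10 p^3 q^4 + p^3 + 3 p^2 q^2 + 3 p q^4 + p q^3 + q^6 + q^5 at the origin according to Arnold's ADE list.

E7

The Hessian of f at 0 has rank 0. Corank 2; j^3 = p^3 is a perfect cube, so E-series; the 4-jet and mu = 7 give E_7.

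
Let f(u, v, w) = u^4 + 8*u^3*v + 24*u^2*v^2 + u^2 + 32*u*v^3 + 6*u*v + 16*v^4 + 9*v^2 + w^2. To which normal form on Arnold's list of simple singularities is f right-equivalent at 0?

The Hessian of f at 0 is [[2, 6, 0], [6, 18, 0], [0, 0, 2]] with rank 2, so corank 1. A Groebner basis of the Jacobian ideal J(f) in C{u,v,w} is {v^3, u + 3*v, w}; counting standard monomials gives mu = 3. Corank 1: A-series; mu = 3 gives A_3.

A_3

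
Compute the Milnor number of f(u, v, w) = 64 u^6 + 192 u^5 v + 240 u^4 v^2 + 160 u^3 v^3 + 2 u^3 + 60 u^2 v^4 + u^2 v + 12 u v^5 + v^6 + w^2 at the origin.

7

The Hessian of f at 0 is [[0, 0, 0], [0, 0, 0], [0, 0, 2]] with rank 1, so corank 2. A Groebner basis of the Jacobian ideal J(f) in C{u,v,w} is {-u*v/12 + v^5, u*v^2, u^2 + u*v/2, w}; counting standard monomials gives mu = 7. Corank 2; j^3 = u^2*(2*u + v) has shape L^2 M (L != M), so D-series; mu = 7 gives D_7.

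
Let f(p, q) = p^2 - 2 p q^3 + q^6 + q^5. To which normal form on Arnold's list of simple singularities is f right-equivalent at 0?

A_4

The Hessian of f at 0 has rank 1. Corank 1: A-series; mu = 4 gives A_4.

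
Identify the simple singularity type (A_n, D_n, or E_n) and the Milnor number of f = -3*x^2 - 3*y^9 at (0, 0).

Type A8, Milnor number mu = 8.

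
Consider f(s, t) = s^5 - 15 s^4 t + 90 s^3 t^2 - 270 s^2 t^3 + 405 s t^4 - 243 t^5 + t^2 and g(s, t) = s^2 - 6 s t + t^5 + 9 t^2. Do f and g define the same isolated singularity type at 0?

The Hessian of f at 0 has rank 1. Corank 1: A-series; mu = 4 gives A_4. The Hessian of g at 0 has rank 1. Corank 1: A-series; mu = 4 gives A_4. Both have type A_4, hence right-equivalent.

Yes.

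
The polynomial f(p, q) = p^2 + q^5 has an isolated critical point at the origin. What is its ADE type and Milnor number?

Type A_{4}, Milnor number mu = 4.

The Hessian of f at 0 has rank 1. Corank 1: A-series; mu = 4 gives A_4.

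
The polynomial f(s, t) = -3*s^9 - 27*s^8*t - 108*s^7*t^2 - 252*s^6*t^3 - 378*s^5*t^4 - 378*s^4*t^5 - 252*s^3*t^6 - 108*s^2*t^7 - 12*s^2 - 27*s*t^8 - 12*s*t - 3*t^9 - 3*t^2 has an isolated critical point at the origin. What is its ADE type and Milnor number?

Type A_8, Milnor number mu = 8.

The Hessian of f at 0 is [[-24, -12], [-12, -6]] with rank 1, so corank 1. A Groebner basis of the Jacobian ideal J(f) in C{s,t} is {t^8, s + t/2}; counting standard monomials gives mu = 8. Corank 1: A-series; mu = 8 gives A_8.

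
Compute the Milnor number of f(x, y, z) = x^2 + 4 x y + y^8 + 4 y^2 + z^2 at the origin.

The Hessian of f at 0 has rank 2. Corank 1: A-series; mu = 7 gives A_7.

7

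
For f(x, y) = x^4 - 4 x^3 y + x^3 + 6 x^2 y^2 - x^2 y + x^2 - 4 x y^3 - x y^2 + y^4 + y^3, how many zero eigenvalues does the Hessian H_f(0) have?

1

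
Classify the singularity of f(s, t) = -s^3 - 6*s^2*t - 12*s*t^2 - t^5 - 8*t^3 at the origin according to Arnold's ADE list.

The Hessian of f at 0 has rank 0. Corank 2; j^3 = -(s + 2*t)^3 is a perfect cube, so E-series; the 5-jet and mu = 8 give E_8.

E_8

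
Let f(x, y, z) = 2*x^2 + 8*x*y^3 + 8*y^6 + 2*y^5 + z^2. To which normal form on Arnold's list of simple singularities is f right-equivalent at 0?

A_{4}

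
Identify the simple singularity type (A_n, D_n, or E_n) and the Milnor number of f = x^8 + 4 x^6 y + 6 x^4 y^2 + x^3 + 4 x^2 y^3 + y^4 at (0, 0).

Type E6, Milnor number mu = 6.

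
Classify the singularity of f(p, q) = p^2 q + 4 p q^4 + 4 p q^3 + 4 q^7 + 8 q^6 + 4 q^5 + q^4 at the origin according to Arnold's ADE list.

The Hessian of f at 0 has rank 0. Corank 2; j^3 = p^2*q has shape L^2 M (L != M), so D-series; mu = 5 gives D_5.

D_{5}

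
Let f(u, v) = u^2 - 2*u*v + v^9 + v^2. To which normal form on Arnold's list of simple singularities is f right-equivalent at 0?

The Hessian of f at 0 has rank 1. Corank 1: A-series; mu = 8 gives A_8.

A_8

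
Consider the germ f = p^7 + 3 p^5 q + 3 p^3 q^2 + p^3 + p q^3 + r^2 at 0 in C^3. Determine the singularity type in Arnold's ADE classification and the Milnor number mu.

Type E_{7}, Milnor number mu = 7.

The Hessian of f at 0 has rank 1. Corank 2; j^3 = p^3 is a perfect cube, so E-series; the 4-jet and mu = 7 give E_7.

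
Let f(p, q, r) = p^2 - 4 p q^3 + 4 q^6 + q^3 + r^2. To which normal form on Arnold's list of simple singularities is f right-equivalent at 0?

The Hessian of f at 0 is [[2, 0, 0], [0, 0, 0], [0, 0, 2]] with rank 2, so corank 1. A Groebner basis of the Jacobian ideal J(f) in C{p,q,r} is {q^2, p, r}; counting standard monomials gives mu = 2. Corank 1: A-series; mu = 2 gives A_2.

A_2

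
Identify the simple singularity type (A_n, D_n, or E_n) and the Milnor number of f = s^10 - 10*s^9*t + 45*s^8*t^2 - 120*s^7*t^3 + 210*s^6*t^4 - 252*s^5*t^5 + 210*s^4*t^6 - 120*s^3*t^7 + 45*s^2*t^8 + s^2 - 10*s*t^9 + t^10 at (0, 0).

Type A_{9}, Milnor number mu = 9.

The Hessian of f at 0 is [[2, 0], [0, 0]] with rank 1, so corank 1. A Groebner basis of the Jacobian ideal J(f) in C{s,t} is {t^9, s}; counting standard monomials gives mu = 9. Corank 1: A-series; mu = 9 gives A_9.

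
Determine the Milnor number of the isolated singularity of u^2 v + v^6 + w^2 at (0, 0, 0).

7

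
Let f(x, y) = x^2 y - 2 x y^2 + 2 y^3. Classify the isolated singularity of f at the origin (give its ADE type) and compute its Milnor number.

Type D4, Milnor number mu = 4.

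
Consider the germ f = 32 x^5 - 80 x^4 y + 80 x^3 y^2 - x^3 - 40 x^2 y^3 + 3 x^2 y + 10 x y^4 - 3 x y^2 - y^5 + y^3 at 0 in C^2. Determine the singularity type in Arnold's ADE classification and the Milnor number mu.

The Hessian of f at 0 is [[0, 0], [0, 0]] with rank 0, so corank 2. A Groebner basis of the Jacobian ideal J(f) in C{x,y} is {y^5, x*y^3 - 7*y^4/8, x^2 - 2*x*y + y^2}; counting standard monomials gives mu = 8. Corank 2; j^3 = -(x - y)^3 is a perfect cube, so E-series; the 5-jet and mu = 8 give E_8.

Type E8, Milnor number mu = 8.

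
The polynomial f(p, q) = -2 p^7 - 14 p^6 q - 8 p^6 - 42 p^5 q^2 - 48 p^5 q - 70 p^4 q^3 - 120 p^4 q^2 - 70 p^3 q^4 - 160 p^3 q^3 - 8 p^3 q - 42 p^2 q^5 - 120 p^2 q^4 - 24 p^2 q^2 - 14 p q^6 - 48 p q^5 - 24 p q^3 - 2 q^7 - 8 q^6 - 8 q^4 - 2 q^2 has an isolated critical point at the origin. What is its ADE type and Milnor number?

The Hessian of f at 0 has rank 1. Corank 1: A-series; mu = 6 gives A_6.

Type A_6, Milnor number mu = 6.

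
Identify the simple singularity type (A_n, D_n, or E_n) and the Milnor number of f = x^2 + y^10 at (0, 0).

Type A_9, Milnor number mu = 9.

The Hessian of f at 0 is [[2, 0], [0, 0]] with rank 1, so corank 1. A Groebner basis of the Jacobian ideal J(f) in C{x,y} is {y^9, x}; counting standard monomials gives mu = 9. Corank 1: A-series; mu = 9 gives A_9.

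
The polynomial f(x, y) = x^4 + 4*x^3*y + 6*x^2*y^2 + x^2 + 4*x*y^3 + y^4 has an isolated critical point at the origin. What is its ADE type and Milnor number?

The Hessian of f at 0 is [[2, 0], [0, 0]] with rank 1, so corank 1. A Groebner basis of the Jacobian ideal J(f) in C{x,y} is {y^3, x}; counting standard monomials gives mu = 3. Corank 1: A-series; mu = 3 gives A_3.

Type A3, Milnor number mu = 3.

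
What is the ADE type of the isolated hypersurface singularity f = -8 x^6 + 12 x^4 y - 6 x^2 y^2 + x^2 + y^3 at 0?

A_{2}

The Hessian of f at 0 has rank 1. Corank 1: A-series; mu = 2 gives A_2.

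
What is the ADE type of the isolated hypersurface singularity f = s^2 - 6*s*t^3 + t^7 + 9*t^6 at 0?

A6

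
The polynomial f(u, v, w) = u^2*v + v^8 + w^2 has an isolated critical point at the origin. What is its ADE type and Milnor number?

The Hessian of f at 0 is [[0, 0, 0], [0, 0, 0], [0, 0, 2]] with rank 1, so corank 2. A Groebner basis of the Jacobian ideal J(f) in C{u,v,w} is {u^2/8 + v^7, u^3, u*v, w}; counting standard monomials gives mu = 9. Corank 2; j^3 = u^2*v has shape L^2 M (L != M), so D-series; mu = 9 gives D_9.

Type D9, Milnor number mu = 9.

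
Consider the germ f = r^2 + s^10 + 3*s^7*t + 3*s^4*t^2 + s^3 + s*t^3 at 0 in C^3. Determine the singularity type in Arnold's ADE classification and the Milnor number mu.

Type E_{7}, Milnor number mu = 7.

The Hessian of f at 0 has rank 1. Corank 2; j^3 = s^3 is a perfect cube, so E-series; the 4-jet and mu = 7 give E_7.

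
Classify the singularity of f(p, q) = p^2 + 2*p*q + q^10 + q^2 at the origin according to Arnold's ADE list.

A_{9}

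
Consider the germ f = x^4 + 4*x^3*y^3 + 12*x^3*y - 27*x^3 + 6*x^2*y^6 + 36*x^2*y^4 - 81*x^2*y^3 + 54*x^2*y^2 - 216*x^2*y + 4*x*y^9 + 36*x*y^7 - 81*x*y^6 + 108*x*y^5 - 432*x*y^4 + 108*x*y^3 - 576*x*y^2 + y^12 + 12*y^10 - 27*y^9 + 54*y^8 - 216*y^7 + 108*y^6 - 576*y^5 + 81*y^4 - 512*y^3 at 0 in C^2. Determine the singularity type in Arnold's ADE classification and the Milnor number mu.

The Hessian of f at 0 has rank 0. Corank 2; j^3 = -(3*x + 8*y)^3 is a perfect cube, so E-series; the 4-jet and mu = 6 give E_6.

Type E_6, Milnor number mu = 6.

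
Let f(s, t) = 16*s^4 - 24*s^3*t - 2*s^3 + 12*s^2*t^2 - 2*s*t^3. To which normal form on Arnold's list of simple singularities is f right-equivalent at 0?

The Hessian of f at 0 is [[0, 0], [0, 0]] with rank 0, so corank 2. A Groebner basis of the Jacobian ideal J(f) in C{s,t} is {3*s^2/4 + t^4 + t^3/4, s^3, s^2*t - s^2/4 - t^3/12, -s^2 + s*t^2 - t^3/3}; counting standard monomials gives mu = 7. Corank 2; j^3 = -2*s^3 is a perfect cube, so E-series; the 4-jet and mu = 7 give E_7.

E7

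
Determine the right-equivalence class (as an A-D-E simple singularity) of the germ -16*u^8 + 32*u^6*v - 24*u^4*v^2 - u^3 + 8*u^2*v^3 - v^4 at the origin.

The Hessian of f at 0 is [[0, 0], [0, 0]] with rank 0, so corank 2. A Groebner basis of the Jacobian ideal J(f) in C{u,v} is {v^3, u^2}; counting standard monomials gives mu = 6. Corank 2; j^3 = -u^3 is a perfect cube, so E-series; the 4-jet and mu = 6 give E_6.

E_{6}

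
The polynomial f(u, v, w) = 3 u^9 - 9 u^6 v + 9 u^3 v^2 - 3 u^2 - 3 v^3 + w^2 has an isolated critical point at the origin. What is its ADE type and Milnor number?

Type A_2, Milnor number mu = 2.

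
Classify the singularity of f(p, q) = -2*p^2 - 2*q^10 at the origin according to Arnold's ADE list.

The Hessian of f at 0 has rank 1. Corank 1: A-series; mu = 9 gives A_9.

A_9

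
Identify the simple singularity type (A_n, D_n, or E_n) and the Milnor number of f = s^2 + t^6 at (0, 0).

Type A_{5}, Milnor number mu = 5.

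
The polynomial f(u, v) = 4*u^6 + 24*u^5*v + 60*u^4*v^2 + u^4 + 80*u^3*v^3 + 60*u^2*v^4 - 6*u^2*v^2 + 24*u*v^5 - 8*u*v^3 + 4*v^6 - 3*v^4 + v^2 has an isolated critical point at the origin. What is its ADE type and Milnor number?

The Hessian of f at 0 is [[0, 0], [0, 2]] with rank 1, so corank 1. A Groebner basis of the Jacobian ideal J(f) in C{u,v} is {u^3, v}; counting standard monomials gives mu = 3. Corank 1: A-series; mu = 3 gives A_3.

Type A3, Milnor number mu = 3.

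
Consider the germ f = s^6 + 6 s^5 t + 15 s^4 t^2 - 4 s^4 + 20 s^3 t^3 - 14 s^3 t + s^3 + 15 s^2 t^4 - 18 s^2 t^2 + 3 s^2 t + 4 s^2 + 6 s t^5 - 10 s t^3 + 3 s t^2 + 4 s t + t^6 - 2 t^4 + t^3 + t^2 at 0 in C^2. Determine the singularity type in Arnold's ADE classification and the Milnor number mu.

Type A_2, Milnor number mu = 2.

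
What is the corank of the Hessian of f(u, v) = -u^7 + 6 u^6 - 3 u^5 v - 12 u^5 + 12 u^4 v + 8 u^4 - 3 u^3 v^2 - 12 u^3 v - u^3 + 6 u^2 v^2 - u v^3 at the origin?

2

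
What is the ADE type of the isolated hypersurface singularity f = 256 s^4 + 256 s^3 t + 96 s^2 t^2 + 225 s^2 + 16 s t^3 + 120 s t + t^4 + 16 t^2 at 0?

A_3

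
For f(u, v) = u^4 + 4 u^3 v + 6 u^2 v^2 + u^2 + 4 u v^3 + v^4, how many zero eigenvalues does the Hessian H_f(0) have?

The Hessian at 0 is [[2, 0], [0, 0]] of rank 1; hence corank 1.

1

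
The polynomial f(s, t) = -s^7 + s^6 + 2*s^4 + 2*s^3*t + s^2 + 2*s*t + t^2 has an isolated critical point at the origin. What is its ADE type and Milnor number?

Type A_{6}, Milnor number mu = 6.

The Hessian of f at 0 has rank 1. Corank 1: A-series; mu = 6 gives A_6.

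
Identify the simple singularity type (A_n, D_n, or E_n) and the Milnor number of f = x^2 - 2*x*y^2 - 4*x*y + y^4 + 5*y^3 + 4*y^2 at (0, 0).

The Hessian of f at 0 has rank 1. Corank 1: A-series; mu = 2 gives A_2.

Type A2, Milnor number mu = 2.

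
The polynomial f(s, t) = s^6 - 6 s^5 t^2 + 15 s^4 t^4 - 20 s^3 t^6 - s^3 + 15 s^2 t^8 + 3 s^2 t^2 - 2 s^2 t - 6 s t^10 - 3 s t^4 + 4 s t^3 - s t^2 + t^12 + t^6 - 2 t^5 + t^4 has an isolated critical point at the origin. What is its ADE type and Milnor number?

The Hessian of f at 0 is [[0, 0], [0, 0]] with rank 0, so corank 2. A Groebner basis of the Jacobian ideal J(f) in C{s,t} is {-s^2 - s*t + t^4 - t^3, s^3 - 3*s^2 - 7*s*t/2 - 3*t^3/2 - t^2/2, s^2*t + 2*s^2 + 13*s*t/6 + 5*t^3/6 + t^2/6, -s^2 + s*t^2 - s*t}; counting standard monomials gives mu = 7. Corank 2; j^3 = -s*(s + t)^2 has shape L^2 M (L != M), so D-series; mu = 7 gives D_7.

Type D7, Milnor number mu = 7.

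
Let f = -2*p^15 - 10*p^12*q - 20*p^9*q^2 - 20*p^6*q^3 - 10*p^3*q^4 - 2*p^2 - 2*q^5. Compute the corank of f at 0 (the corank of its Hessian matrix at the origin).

1

The Hessian at 0 is [[-4, 0], [0, 0]] of rank 1; hence corank 1.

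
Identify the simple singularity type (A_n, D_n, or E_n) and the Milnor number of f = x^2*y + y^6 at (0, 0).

The Hessian of f at 0 has rank 0. Corank 2; j^3 = x^2*y has shape L^2 M (L != M), so D-series; mu = 7 gives D_7.

Type D_7, Milnor number mu = 7.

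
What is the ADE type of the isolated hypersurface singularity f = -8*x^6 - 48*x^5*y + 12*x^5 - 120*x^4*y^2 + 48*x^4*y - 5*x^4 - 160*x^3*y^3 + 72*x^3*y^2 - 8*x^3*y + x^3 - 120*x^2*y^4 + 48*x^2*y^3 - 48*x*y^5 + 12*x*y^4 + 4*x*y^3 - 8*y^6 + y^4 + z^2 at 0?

E_{6}

The Hessian of f at 0 is [[0, 0, 0], [0, 0, 0], [0, 0, 2]] with rank 1, so corank 2. A Groebner basis of the Jacobian ideal J(f) in C{x,y,z} is {x^3, x^2*y, -x^2/4 + x*y^2, 3*x^2/4 + y^3, z}; counting standard monomials gives mu = 6. Corank 2; j^3 = x^3 is a perfect cube, so E-series; the 4-jet and mu = 6 give E_6.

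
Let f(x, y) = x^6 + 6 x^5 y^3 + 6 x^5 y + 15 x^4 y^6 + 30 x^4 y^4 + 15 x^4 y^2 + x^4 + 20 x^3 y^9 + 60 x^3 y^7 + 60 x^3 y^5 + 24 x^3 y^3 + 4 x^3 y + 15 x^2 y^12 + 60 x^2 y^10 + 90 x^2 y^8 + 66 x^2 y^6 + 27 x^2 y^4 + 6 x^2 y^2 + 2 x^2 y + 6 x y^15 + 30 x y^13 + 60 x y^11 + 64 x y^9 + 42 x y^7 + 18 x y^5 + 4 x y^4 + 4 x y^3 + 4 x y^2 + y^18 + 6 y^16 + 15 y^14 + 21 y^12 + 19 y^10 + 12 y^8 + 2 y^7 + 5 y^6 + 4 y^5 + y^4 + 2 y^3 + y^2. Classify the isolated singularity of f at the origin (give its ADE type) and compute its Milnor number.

Type A_{5}, Milnor number mu = 5.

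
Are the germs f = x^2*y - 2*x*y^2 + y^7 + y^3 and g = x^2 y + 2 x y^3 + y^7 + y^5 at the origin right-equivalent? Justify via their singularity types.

Yes.

The Hessian of f at 0 is [[0, 0], [0, 0]] with rank 0, so corank 2. A Groebner basis of the Jacobian ideal J(f) in C{x,y} is {x^2/7 + y^6 - y^2/7, x^3 - y^3, x*y - y^2}; counting standard monomials gives mu = 8. Corank 2; j^3 = y*(x - y)^2 has shape L^2 M (L != M), so D-series; mu = 8 gives D_8. The Hessian of g at 0 is [[0, 0], [0, 0]] with rank 0, so corank 2. A Groebner basis of the Jacobian ideal J(g) in C{x,y} is {x^2*y^2 + x^2/7 + x*y^2/7, x^3 - x^2/7 - x*y^2/7, x*y + y^3}; counting standard monomials gives mu = 8. Corank 2; j^3 = x^2*y has shape L^2 M (L != M), so D-series; mu = 8 gives D_8. Both have type D_8, hence right-equivalent.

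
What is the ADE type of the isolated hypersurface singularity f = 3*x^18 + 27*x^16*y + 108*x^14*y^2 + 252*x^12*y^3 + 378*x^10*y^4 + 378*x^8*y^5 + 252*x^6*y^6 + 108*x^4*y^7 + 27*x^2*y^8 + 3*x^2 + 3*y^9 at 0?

A_8

The Hessian of f at 0 is [[6, 0], [0, 0]] with rank 1, so corank 1. A Groebner basis of the Jacobian ideal J(f) in C{x,y} is {y^8, x}; counting standard monomials gives mu = 8. Corank 1: A-series; mu = 8 gives A_8.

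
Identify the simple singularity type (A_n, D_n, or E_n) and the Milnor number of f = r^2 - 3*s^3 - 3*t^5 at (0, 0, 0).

The Hessian of f at 0 is [[0, 0, 0], [0, 0, 0], [0, 0, 2]] with rank 1, so corank 2. A Groebner basis of the Jacobian ideal J(f) in C{s,t,r} is {t^4, s^2, r}; counting standard monomials gives mu = 8. Corank 2; j^3 = -3*s^3 is a perfect cube, so E-series; the 5-jet and mu = 8 give E_8.

Type E8, Milnor number mu = 8.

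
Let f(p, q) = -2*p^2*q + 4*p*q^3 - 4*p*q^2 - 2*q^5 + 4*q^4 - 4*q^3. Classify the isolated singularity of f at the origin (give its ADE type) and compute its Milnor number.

Type D_4, Milnor number mu = 4.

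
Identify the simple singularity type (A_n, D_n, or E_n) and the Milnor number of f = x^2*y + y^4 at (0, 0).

Type D_5, Milnor number mu = 5.

The Hessian of f at 0 is [[0, 0], [0, 0]] with rank 0, so corank 2. A Groebner basis of the Jacobian ideal J(f) in C{x,y} is {x^3, x^2/4 + y^3, x*y}; counting standard monomials gives mu = 5. Corank 2; j^3 = x^2*y has shape L^2 M (L != M), so D-series; mu = 5 gives D_5.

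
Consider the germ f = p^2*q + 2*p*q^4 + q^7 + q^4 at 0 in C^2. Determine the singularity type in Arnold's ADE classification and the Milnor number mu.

Type D_{5}, Milnor number mu = 5.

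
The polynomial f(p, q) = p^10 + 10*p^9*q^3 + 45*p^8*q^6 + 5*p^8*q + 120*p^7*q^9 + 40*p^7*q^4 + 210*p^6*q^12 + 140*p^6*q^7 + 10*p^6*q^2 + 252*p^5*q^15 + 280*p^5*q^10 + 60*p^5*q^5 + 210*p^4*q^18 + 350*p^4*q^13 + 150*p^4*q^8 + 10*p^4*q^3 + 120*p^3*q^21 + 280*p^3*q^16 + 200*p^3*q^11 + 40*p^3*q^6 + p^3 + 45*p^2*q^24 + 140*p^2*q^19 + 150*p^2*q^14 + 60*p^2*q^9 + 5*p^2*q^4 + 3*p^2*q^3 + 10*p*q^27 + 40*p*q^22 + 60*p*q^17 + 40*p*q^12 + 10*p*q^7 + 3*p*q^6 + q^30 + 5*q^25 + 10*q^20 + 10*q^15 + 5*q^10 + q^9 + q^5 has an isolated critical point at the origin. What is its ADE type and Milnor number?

Type E_8, Milnor number mu = 8.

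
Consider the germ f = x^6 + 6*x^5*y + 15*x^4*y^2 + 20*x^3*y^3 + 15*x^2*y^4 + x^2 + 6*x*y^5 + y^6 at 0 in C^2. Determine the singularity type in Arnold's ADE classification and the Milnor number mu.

The Hessian of f at 0 has rank 1. Corank 1: A-series; mu = 5 gives A_5.

Type A_5, Milnor number mu = 5.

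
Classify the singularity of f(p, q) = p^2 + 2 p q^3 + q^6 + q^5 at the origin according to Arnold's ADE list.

The Hessian of f at 0 has rank 1. Corank 1: A-series; mu = 4 gives A_4.

A4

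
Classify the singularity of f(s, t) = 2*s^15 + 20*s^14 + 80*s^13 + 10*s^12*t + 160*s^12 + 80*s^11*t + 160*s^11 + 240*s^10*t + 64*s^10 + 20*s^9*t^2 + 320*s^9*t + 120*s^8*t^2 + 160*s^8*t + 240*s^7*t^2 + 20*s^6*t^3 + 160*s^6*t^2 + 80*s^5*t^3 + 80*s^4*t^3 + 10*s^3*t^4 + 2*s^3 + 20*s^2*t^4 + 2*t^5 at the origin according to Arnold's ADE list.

The Hessian of f at 0 is [[0, 0], [0, 0]] with rank 0, so corank 2. A Groebner basis of the Jacobian ideal J(f) in C{s,t} is {t^4, s^2}; counting standard monomials gives mu = 8. Corank 2; j^3 = 2*s^3 is a perfect cube, so E-series; the 5-jet and mu = 8 give E_8.

E8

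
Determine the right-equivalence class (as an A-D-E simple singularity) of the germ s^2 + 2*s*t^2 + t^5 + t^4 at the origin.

A_{4}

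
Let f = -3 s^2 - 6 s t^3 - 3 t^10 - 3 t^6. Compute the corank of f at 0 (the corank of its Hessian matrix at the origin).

The Hessian at 0 is [[-6, 0], [0, 0]] of rank 1; hence corank 1.

1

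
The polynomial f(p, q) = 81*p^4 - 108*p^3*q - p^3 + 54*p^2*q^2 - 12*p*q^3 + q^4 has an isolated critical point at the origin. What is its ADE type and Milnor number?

The Hessian of f at 0 has rank 0. Corank 2; j^3 = -p^3 is a perfect cube, so E-series; the 4-jet and mu = 6 give E_6.

Type E_6, Milnor number mu = 6.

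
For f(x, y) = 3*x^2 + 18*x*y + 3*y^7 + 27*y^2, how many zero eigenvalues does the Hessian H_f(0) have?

1

Hessian at 0 has rank 1.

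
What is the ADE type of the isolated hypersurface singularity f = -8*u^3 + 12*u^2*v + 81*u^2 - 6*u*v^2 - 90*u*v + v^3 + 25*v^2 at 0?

The Hessian of f at 0 is [[162, -90], [-90, 50]] with rank 1, so corank 1. A Groebner basis of the Jacobian ideal J(f) in C{u,v} is {v^2, u - 5*v/9}; counting standard monomials gives mu = 2. Corank 1: A-series; mu = 2 gives A_2.

A_2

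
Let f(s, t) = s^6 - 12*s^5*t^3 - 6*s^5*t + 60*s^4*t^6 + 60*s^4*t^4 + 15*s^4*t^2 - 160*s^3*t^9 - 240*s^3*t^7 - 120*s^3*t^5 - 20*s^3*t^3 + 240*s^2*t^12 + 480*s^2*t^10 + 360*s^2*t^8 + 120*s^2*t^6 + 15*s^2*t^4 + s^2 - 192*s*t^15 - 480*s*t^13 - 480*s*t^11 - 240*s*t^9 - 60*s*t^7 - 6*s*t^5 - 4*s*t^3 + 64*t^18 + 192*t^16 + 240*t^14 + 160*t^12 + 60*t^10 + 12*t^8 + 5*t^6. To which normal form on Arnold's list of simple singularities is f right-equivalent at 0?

A_5

The Hessian of f at 0 has rank 1. Corank 1: A-series; mu = 5 gives A_5.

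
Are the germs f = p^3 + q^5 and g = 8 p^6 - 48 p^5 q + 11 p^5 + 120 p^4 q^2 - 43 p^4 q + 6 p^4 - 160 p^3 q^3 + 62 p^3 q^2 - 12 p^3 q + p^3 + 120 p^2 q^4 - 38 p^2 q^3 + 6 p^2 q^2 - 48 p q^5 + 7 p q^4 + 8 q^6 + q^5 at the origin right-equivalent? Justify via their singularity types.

The Hessian of f at 0 is [[0, 0], [0, 0]] with rank 0, so corank 2. A Groebner basis of the Jacobian ideal J(f) in C{p,q} is {q^4, p^2}; counting standard monomials gives mu = 8. Corank 2; j^3 = p^3 is a perfect cube, so E-series; the 5-jet and mu = 8 give E_8. The Hessian of g at 0 is [[0, 0], [0, 0]] with rank 0, so corank 2. A Groebner basis of the Jacobian ideal J(g) in C{p,q} is {p^2/32 + p*q^3 + p*q^2/8, p^2/8 + p*q^2/2 + q^4, p^3, p^2*q - p^2/8 - p*q^2/2}; counting standard monomials gives mu = 8. Corank 2; j^3 = p^3 is a perfect cube, so E-series; the 5-jet and mu = 8 give E_8. Both have type E_8, hence right-equivalent.

Yes.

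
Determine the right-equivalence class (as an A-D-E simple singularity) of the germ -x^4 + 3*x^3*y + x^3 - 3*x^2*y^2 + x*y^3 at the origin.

E_7

The Hessian of f at 0 is [[0, 0], [0, 0]] with rank 0, so corank 2. A Groebner basis of the Jacobian ideal J(f) in C{x,y} is {3*x^2 + y^4 + y^3, x^3, x^2*y - x^2 - y^3/3, -2*x^2 + x*y^2 - 2*y^3/3}; counting standard monomials gives mu = 7. Corank 2; j^3 = x^3 is a perfect cube, so E-series; the 4-jet and mu = 7 give E_7.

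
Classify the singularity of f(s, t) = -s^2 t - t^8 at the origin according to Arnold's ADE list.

D9

The Hessian of f at 0 has rank 0. Corank 2; j^3 = -s^2*t has shape L^2 M (L != M), so D-series; mu = 9 gives D_9.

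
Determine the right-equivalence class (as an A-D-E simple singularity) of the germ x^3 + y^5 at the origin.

The Hessian of f at 0 has rank 0. Corank 2; j^3 = x^3 is a perfect cube, so E-series; the 5-jet and mu = 8 give E_8.

E_8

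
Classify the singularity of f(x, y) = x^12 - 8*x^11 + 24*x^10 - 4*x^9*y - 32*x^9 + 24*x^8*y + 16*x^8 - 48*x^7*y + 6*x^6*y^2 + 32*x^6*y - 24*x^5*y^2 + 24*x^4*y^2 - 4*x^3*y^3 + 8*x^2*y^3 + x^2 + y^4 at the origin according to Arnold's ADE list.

A_{3}

The Hessian of f at 0 has rank 1. Corank 1: A-series; mu = 3 gives A_3.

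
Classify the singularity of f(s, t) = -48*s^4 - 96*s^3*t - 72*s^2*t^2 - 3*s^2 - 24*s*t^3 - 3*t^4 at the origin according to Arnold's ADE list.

A_3

The Hessian of f at 0 is [[-6, 0], [0, 0]] with rank 1, so corank 1. A Groebner basis of the Jacobian ideal J(f) in C{s,t} is {t^3, s}; counting standard monomials gives mu = 3. Corank 1: A-series; mu = 3 gives A_3.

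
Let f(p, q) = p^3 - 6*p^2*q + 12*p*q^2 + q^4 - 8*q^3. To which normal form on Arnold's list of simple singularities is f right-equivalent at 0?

E6

The Hessian of f at 0 is [[0, 0], [0, 0]] with rank 0, so corank 2. A Groebner basis of the Jacobian ideal J(f) in C{p,q} is {q^3, p^2 - 4*p*q + 4*q^2}; counting standard monomials gives mu = 6. Corank 2; j^3 = (p - 2*q)^3 is a perfect cube, so E-series; the 4-jet and mu = 6 give E_6.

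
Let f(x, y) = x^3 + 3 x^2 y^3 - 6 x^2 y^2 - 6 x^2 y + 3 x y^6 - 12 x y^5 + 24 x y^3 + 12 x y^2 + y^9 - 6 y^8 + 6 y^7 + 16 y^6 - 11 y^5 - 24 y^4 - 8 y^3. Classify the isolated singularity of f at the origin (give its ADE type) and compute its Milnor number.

Type E8, Milnor number mu = 8.

The Hessian of f at 0 has rank 0. Corank 2; j^3 = (x - 2*y)^3 is a perfect cube, so E-series; the 5-jet and mu = 8 give E_8.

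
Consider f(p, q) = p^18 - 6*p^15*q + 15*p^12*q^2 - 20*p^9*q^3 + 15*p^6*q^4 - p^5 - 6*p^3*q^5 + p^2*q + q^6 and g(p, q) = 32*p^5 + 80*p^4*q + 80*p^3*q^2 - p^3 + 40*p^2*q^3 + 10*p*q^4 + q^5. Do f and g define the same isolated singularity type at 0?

The Hessian of f at 0 has rank 0. Corank 2; j^3 = p^2*q has shape L^2 M (L != M), so D-series; mu = 7 gives D_7. The Hessian of g at 0 has rank 0. Corank 2; j^3 = -p^3 is a perfect cube, so E-series; the 5-jet and mu = 8 give E_8. f is D_7 but g is E_8, hence not right-equivalent.

No.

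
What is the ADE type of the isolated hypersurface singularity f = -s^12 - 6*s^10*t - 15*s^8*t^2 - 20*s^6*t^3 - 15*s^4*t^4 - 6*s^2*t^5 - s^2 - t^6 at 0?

A5

The Hessian of f at 0 has rank 1. Corank 1: A-series; mu = 5 gives A_5.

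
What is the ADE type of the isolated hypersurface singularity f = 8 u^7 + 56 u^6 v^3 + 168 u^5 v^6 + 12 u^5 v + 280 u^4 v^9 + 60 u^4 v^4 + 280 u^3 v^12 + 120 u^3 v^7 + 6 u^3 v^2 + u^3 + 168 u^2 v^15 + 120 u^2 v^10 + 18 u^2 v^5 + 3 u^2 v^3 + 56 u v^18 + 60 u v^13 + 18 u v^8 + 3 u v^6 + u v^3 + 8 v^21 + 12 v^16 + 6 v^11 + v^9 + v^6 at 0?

E7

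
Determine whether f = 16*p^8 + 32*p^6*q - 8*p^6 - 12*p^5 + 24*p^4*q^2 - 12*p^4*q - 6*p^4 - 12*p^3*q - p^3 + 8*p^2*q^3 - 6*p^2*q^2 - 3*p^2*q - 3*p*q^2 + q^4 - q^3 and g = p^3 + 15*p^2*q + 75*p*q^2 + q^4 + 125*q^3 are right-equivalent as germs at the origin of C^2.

Yes.

The Hessian of f at 0 has rank 0. Corank 2; j^3 = -(p + q)^3 is a perfect cube, so E-series; the 4-jet and mu = 6 give E_6. The Hessian of g at 0 has rank 0. Corank 2; j^3 = (p + 5*q)^3 is a perfect cube, so E-series; the 4-jet and mu = 6 give E_6. Both have type E_6, hence right-equivalent.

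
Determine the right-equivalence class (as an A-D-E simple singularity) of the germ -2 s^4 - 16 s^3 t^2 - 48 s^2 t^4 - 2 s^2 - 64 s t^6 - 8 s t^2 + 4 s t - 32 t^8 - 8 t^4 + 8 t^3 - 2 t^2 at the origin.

A_{3}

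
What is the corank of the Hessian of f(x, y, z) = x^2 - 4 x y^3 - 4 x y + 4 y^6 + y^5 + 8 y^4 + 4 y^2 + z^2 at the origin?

1

Hessian at 0 has rank 2.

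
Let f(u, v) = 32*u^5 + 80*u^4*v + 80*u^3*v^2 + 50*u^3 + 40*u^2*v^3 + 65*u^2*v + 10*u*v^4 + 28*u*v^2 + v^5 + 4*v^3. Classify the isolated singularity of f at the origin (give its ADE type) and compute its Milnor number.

The Hessian of f at 0 has rank 0. Corank 2; j^3 = (2*u + v)*(5*u + 2*v)^2 has shape L^2 M (L != M), so D-series; mu = 6 gives D_6.

Type D_6, Milnor number mu = 6.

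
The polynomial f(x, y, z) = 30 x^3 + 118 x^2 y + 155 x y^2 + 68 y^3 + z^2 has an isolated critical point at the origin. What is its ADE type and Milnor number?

Type D_{4}, Milnor number mu = 4.

The Hessian of f at 0 has rank 1. Corank 2; j^3 = (3*x + 4*y)*(10*x^2 + 26*x*y + 17*y^2) splits into three distinct lines over C (the quadratic factor has nonzero discriminant), so D_4.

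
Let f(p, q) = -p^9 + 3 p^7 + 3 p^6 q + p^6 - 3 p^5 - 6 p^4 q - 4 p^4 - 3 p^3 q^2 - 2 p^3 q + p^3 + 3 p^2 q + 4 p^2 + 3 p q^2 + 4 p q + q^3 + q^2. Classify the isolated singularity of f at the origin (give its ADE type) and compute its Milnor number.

Type A_2, Milnor number mu = 2.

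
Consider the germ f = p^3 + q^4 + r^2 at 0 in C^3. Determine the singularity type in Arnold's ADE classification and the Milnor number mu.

Type E_6, Milnor number mu = 6.

The Hessian of f at 0 has rank 1. Corank 2; j^3 = p^3 is a perfect cube, so E-series; the 4-jet and mu = 6 give E_6.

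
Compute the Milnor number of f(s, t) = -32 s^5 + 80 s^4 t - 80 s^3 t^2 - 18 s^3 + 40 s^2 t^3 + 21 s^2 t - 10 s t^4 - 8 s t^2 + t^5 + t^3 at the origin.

The Hessian of f at 0 has rank 0. Corank 2; j^3 = -(2*s - t)*(3*s - t)^2 has shape L^2 M (L != M), so D-series; mu = 6 gives D_6.

6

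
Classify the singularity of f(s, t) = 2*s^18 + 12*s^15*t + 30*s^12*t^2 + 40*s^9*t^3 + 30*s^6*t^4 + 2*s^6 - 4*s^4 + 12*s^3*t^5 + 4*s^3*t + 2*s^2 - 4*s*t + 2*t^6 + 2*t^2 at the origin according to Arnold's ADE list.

A_5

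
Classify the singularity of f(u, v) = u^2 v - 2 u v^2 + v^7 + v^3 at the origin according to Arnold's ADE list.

The Hessian of f at 0 is [[0, 0], [0, 0]] with rank 0, so corank 2. A Groebner basis of the Jacobian ideal J(f) in C{u,v} is {u^2/7 + v^6 - v^2/7, u^3 - v^3, u*v - v^2}; counting standard monomials gives mu = 8. Corank 2; j^3 = v*(u - v)^2 has shape L^2 M (L != M), so D-series; mu = 8 gives D_8.

D_8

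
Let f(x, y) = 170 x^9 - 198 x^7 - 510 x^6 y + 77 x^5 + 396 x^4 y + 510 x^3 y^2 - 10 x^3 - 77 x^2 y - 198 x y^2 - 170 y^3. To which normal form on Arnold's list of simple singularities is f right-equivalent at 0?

D_4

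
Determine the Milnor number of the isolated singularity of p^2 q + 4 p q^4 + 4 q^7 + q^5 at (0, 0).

The Hessian of f at 0 has rank 0. Corank 2; j^3 = p^2*q has shape L^2 M (L != M), so D-series; mu = 6 gives D_6.

6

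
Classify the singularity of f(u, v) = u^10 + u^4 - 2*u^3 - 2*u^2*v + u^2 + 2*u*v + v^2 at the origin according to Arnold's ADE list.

The Hessian of f at 0 has rank 1. Corank 1: A-series; mu = 9 gives A_9.

A_9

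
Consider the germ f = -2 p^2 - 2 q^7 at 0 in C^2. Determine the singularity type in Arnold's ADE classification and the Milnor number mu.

The Hessian of f at 0 has rank 1. Corank 1: A-series; mu = 6 gives A_6.

Type A_6, Milnor number mu = 6.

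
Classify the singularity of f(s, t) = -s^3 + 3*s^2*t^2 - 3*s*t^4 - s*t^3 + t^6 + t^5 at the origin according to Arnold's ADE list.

The Hessian of f at 0 has rank 0. Corank 2; j^3 = -s^3 is a perfect cube, so E-series; the 4-jet and mu = 7 give E_7.

E_{7}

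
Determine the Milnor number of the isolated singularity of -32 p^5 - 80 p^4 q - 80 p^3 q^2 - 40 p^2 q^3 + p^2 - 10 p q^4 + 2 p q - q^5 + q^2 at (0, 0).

4

The Hessian of f at 0 has rank 1. Corank 1: A-series; mu = 4 gives A_4.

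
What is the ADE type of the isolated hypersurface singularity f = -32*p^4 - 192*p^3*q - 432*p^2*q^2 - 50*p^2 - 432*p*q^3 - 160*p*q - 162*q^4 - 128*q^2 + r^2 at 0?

The Hessian of f at 0 has rank 2. Corank 1: A-series; mu = 3 gives A_3.

A_{3}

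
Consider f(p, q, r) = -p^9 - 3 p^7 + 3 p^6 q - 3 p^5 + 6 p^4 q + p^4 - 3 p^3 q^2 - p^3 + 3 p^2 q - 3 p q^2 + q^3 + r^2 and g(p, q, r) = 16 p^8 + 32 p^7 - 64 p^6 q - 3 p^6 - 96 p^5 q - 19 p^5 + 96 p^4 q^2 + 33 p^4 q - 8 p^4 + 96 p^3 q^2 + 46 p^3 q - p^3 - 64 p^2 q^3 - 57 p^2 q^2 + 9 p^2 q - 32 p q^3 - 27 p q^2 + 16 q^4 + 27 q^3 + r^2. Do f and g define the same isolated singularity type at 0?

Yes.

The Hessian of f at 0 has rank 1. Corank 2; j^3 = -(p - q)^3 is a perfect cube, so E-series; the 4-jet and mu = 6 give E_6. The Hessian of g at 0 has rank 1. Corank 2; j^3 = -(p - 3*q)^3 is a perfect cube, so E-series; the 4-jet and mu = 6 give E_6. Both have type E_6, hence right-equivalent.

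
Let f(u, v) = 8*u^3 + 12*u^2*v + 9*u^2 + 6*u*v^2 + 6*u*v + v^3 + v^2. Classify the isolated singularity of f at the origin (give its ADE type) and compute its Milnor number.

Type A_2, Milnor number mu = 2.

The Hessian of f at 0 is [[18, 6], [6, 2]] with rank 1, so corank 1. A Groebner basis of the Jacobian ideal J(f) in C{u,v} is {v^2, u + v/3}; counting standard monomials gives mu = 2. Corank 1: A-series; mu = 2 gives A_2.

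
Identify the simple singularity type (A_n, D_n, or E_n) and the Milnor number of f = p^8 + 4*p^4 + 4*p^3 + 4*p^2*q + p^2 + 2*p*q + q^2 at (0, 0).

Type A_{7}, Milnor number mu = 7.

The Hessian of f at 0 is [[2, 2], [2, 2]] with rank 1, so corank 1. A Groebner basis of the Jacobian ideal J(f) in C{p,q} is {p*q^3 - 3*p*q^2 + 5*p*q/4 - p/8 - 3*q^3/2 + q^2 - q/8, 7*p*q^2 - 7*p*q/2 + 3*p/8 + q^4 + 3*q^3 - 11*q^2/4 + 3*q/8, p^2 + p/2 + q/2}; counting standard monomials gives mu = 7. Corank 1: A-series; mu = 7 gives A_7.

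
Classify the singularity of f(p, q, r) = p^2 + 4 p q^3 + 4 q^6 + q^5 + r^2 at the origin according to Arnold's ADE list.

A_{4}

The Hessian of f at 0 has rank 2. Corank 1: A-series; mu = 4 gives A_4.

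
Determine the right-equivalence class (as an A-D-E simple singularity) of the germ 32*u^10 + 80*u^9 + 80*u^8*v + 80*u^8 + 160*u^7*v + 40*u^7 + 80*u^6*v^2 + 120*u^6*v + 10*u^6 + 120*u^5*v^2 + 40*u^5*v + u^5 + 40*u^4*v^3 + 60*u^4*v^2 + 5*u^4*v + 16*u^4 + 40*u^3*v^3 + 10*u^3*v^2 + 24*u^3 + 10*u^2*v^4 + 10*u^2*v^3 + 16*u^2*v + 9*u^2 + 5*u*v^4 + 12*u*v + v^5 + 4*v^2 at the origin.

A_{4}

The Hessian of f at 0 has rank 1. Corank 1: A-series; mu = 4 gives A_4.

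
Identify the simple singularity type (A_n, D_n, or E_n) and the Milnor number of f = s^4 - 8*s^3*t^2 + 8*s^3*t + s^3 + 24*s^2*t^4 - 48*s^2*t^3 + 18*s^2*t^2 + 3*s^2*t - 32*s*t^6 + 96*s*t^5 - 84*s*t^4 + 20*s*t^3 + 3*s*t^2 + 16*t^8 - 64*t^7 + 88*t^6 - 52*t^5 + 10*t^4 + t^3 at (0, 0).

Type E_{6}, Milnor number mu = 6.

The Hessian of f at 0 is [[0, 0], [0, 0]] with rank 0, so corank 2. A Groebner basis of the Jacobian ideal J(f) in C{s,t} is {s^3 - 3*s^2/2 - 3*s*t - 3*t^2/2, s^2*t + 5*s^2/4 + 5*s*t/2 + 5*t^2/4, -s^2 + s*t^2 - 2*s*t - t^2, 3*s^2/4 + 3*s*t/2 + t^3 + 3*t^2/4}; counting standard monomials gives mu = 6. Corank 2; j^3 = (s + t)^3 is a perfect cube, so E-series; the 4-jet and mu = 6 give E_6.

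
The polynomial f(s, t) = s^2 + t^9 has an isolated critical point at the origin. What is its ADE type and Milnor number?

Type A_{8}, Milnor number mu = 8.

The Hessian of f at 0 has rank 1. Corank 1: A-series; mu = 8 gives A_8.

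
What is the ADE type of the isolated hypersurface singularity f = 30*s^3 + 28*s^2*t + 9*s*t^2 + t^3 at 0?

D_4

The Hessian of f at 0 has rank 0. Corank 2; j^3 = (3*s + t)*(10*s^2 + 6*s*t + t^2) splits into three distinct lines over C (the quadratic factor has nonzero discriminant), so D_4.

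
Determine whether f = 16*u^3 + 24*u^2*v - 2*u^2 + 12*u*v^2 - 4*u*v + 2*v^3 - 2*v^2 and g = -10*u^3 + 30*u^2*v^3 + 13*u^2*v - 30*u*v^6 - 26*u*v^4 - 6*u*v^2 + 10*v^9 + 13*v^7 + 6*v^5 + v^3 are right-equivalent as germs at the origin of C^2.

The Hessian of f at 0 has rank 1. Corank 1: A-series; mu = 2 gives A_2. The Hessian of g at 0 has rank 0. Corank 2; j^3 = -(2*u - v)*(5*u^2 - 4*u*v + v^2) splits into three distinct lines over C (the quadratic factor has nonzero discriminant), so D_4. f is A_2 but g is D_4, hence not right-equivalent.

No.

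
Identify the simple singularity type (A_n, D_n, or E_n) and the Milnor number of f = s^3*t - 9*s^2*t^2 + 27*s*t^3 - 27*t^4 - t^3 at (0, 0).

Type E_7, Milnor number mu = 7.

The Hessian of f at 0 is [[0, 0], [0, 0]] with rank 0, so corank 2. A Groebner basis of the Jacobian ideal J(f) in C{s,t} is {s^3 - 27*s*t^2 - 3*t^2, s^2*t - 6*s*t^2, t^3}; counting standard monomials gives mu = 7. Corank 2; j^3 = -t^3 is a perfect cube, so E-series; the 4-jet and mu = 7 give E_7.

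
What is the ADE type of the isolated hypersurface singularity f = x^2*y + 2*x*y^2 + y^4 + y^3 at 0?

D_5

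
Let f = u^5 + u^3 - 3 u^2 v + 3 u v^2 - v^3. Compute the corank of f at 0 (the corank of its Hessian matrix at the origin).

2

The Hessian at 0 is [[0, 0], [0, 0]] of rank 0; hence corank 2.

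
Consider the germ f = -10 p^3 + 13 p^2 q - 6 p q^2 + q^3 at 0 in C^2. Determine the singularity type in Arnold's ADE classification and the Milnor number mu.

The Hessian of f at 0 has rank 0. Corank 2; j^3 = -(2*p - q)*(5*p^2 - 4*p*q + q^2) splits into three distinct lines over C (the quadratic factor has nonzero discriminant), so D_4.

Type D4, Milnor number mu = 4.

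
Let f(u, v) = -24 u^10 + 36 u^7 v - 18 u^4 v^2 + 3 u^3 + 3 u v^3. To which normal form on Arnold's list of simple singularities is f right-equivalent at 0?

The Hessian of f at 0 has rank 0. Corank 2; j^3 = 3*u^3 is a perfect cube, so E-series; the 4-jet and mu = 7 give E_7.

E_{7}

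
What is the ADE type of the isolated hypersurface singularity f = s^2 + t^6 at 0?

The Hessian of f at 0 is [[2, 0], [0, 0]] with rank 1, so corank 1. A Groebner basis of the Jacobian ideal J(f) in C{s,t} is {t^5, s}; counting standard monomials gives mu = 5. Corank 1: A-series; mu = 5 gives A_5.

A_{5}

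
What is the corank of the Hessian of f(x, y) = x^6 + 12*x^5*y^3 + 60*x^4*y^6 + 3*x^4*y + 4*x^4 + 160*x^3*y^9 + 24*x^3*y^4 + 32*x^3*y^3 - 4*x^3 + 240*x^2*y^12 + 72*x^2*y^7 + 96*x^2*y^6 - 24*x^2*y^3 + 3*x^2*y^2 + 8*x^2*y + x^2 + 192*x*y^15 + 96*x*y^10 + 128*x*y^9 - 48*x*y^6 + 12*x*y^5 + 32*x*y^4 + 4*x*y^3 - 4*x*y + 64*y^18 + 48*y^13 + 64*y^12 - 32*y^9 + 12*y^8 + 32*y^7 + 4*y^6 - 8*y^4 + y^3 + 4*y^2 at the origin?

The Hessian at 0 is [[2, -4], [-4, 8]] of rank 1; hence corank 1.

1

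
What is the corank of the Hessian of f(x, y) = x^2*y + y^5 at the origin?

2

Hessian at 0 has rank 0.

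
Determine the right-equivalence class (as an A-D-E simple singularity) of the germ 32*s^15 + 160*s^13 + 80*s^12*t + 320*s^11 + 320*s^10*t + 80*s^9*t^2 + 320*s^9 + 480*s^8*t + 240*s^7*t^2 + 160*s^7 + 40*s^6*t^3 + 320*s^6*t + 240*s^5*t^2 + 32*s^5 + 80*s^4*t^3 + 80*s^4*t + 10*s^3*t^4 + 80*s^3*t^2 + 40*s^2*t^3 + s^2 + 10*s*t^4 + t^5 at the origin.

A4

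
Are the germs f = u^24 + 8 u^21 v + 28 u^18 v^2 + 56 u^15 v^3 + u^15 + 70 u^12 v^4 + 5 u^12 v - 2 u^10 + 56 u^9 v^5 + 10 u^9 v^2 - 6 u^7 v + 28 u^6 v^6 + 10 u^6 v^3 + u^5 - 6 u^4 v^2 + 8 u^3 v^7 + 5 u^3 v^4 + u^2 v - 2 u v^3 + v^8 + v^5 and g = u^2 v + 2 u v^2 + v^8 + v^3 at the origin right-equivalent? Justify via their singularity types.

Yes.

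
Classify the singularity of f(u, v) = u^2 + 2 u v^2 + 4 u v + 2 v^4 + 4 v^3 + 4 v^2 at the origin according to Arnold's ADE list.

A_3

The Hessian of f at 0 is [[2, 4], [4, 8]] with rank 1, so corank 1. A Groebner basis of the Jacobian ideal J(f) in C{u,v} is {u^2 + 4*u + 8*v, u*v - 2*u - 4*v, u + v^2 + 2*v}; counting standard monomials gives mu = 3. Corank 1: A-series; mu = 3 gives A_3.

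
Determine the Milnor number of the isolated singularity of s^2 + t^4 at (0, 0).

The Hessian of f at 0 is [[2, 0], [0, 0]] with rank 1, so corank 1. A Groebner basis of the Jacobian ideal J(f) in C{s,t} is {t^3, s}; counting standard monomials gives mu = 3. Corank 1: A-series; mu = 3 gives A_3.

3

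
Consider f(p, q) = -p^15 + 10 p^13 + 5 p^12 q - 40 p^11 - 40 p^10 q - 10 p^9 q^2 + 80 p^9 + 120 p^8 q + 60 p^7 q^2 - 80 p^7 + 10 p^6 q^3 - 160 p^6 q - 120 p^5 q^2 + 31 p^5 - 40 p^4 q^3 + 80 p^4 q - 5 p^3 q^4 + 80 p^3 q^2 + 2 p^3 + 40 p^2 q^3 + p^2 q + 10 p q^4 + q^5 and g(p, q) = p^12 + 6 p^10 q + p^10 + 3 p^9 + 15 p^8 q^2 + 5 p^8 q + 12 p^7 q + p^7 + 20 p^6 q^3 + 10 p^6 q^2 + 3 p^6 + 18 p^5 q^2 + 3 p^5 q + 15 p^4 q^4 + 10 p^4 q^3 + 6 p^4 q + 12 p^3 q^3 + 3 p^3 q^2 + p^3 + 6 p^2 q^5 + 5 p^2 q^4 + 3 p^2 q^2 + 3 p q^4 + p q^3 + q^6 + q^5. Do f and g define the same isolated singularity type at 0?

No.

The Hessian of f at 0 is [[0, 0], [0, 0]] with rank 0, so corank 2. A Groebner basis of the Jacobian ideal J(f) in C{p,q} is {-p*q/10 + q^4, p*q^2, p^2 + p*q/2}; counting standard monomials gives mu = 6. Corank 2; j^3 = p^2*(2*p + q) has shape L^2 M (L != M), so D-series; mu = 6 gives D_6. The Hessian of g at 0 is [[0, 0], [0, 0]] with rank 0, so corank 2. A Groebner basis of the Jacobian ideal J(g) in C{p,q} is {-p^2 + q^4 - q^3/3, p^3, p^2*q + p^2/3 + q^3/9, p^2 + p*q^2 + q^3/3}; counting standard monomials gives mu = 7. Corank 2; j^3 = p^3 is a perfect cube, so E-series; the 4-jet and mu = 7 give E_7. f is D_6 but g is E_7, hence not right-equivalent.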